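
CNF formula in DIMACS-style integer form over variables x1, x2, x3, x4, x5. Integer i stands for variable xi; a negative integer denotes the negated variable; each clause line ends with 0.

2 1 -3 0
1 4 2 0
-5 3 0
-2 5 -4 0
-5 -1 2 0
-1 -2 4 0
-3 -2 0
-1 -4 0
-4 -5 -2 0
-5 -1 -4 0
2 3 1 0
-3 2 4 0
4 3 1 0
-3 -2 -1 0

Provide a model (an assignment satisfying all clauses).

Try x1 = True.
  then x4 is forced to False.
  then x2 is forced to False.
  then x5 is forced to False.
  then x3 is forced to False.
Every clause has at least one true literal under this assignment.

x1=True, x2=False, x3=False, x4=False, x5=False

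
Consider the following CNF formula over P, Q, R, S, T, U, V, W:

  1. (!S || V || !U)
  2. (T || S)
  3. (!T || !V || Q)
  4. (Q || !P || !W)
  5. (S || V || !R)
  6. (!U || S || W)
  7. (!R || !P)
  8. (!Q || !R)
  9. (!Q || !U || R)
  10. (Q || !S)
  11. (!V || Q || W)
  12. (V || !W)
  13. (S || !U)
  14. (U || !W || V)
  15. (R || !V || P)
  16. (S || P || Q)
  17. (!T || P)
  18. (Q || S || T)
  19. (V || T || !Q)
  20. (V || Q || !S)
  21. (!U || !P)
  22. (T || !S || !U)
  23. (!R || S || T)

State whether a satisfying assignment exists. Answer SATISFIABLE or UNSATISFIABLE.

SATISFIABLE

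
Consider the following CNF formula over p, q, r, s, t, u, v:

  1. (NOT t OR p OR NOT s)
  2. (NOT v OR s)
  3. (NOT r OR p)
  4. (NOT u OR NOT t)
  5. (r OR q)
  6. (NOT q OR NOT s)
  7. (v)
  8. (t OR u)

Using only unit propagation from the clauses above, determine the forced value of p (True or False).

(v) stands alone — v = True.
(s OR NOT v) with v = True leaves only s, so s = True.
From (NOT s OR NOT q) and s = True: q = False.
(q OR r) with q = False leaves only r, so r = True.
From (NOT r OR p) and r = True: p = True.

True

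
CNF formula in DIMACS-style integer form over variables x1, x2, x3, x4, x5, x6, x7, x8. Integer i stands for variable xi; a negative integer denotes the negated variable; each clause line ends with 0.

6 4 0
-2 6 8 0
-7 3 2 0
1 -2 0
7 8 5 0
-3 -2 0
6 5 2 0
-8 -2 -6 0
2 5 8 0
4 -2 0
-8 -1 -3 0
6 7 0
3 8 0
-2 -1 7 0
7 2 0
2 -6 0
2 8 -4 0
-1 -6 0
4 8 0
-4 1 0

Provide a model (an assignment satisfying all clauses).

Try x1 = True.
  then x6 is forced to False.
  then x4 is forced to True.
  then x7 is forced to True.
For the remaining variables, x2 = True, x3 = False, x5 = False, x8 = True works.
Every clause has at least one true literal under this assignment.
Check each clause:
  1. (x6 ∨ x4) — x4 is true.
  2. (¬x2 ∨ x8 ∨ x6) — x8 is true.
  3. (¬x7 ∨ x2 ∨ x3) — x2 is true.
  4. (x1 ∨ ¬x2) — x1 is true.
  5. (x5 ∨ x8 ∨ x7) — x8 is true.
  6. (¬x3 ∨ ¬x2) — ¬x3 is true.
  7. (x5 ∨ x2 ∨ x6) — x2 is true.
  8. (¬x2 ∨ ¬x8 ∨ ¬x6) — ¬x6 is true.
  9. (x8 ∨ x2 ∨ x5) — x8 is true.
  10. (x4 ∨ ¬x2) — x4 is true.
  11. (¬x1 ∨ ¬x3 ∨ ¬x8) — ¬x3 is true.
  12. (x6 ∨ x7) — x7 is true.
  13. (x8 ∨ x3) — x8 is true.
  14. (x7 ∨ ¬x2 ∨ ¬x1) — x7 is true.
  15. (x7 ∨ x2) — x2 is true.
  16. (¬x6 ∨ x2) — ¬x6 is true.
  17. (¬x4 ∨ x2 ∨ x8) — x8 is true.
  18. (¬x6 ∨ ¬x1) — ¬x6 is true.
  19. (x4 ∨ x8) — x8 is true.
  20. (x1 ∨ ¬x4) — x1 is true.

x1 = 1, x2 = 1, x3 = 0, x4 = 1, x5 = 0, x6 = 0, x7 = 1, x8 = 1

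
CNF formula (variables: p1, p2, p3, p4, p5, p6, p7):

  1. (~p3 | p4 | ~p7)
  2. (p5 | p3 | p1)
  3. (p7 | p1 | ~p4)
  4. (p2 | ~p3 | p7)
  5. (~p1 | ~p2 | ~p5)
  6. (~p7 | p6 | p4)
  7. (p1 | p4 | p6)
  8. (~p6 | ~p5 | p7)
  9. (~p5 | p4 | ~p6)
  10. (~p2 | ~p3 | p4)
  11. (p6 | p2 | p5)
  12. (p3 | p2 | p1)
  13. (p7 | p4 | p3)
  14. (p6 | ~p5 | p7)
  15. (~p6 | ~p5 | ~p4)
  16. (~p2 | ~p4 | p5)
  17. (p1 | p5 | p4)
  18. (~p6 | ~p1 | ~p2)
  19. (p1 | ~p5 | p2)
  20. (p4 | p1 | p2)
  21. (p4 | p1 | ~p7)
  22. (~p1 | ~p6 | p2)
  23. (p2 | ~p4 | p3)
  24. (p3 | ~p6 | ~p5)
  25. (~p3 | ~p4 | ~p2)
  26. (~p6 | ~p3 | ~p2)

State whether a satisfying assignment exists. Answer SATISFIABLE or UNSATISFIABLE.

Try p1 = True.
Try p2 = False.
  then p6 is forced to False.
  then p5 is forced to True.
  then p7 is forced to True.
  then p4 is forced to True.
  then p3 is forced to True.
So p1=1, p2=0, p3=1, p4=1, p5=1, p6=0, p7=1 is a satisfying assignment.

SATISFIABLE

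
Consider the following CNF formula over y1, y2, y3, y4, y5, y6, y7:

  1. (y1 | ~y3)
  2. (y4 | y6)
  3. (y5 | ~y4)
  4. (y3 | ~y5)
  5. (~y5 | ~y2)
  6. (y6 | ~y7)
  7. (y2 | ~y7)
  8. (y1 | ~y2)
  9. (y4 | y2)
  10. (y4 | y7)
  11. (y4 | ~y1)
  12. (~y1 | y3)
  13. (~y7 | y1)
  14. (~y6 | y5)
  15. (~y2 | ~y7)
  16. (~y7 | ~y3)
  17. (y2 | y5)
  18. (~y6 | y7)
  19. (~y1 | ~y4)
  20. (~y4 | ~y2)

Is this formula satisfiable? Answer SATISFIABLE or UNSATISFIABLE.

UNSATISFIABLE

y2 = True:
  propagation gives y5=False, y4=False, y6=True; an empty clause results — contradiction.
y2 = False:
  propagation gives y7=False, y4=True, y5=True, y3=True; an empty clause results — contradiction.
Every branch closes, so no satisfying assignment exists.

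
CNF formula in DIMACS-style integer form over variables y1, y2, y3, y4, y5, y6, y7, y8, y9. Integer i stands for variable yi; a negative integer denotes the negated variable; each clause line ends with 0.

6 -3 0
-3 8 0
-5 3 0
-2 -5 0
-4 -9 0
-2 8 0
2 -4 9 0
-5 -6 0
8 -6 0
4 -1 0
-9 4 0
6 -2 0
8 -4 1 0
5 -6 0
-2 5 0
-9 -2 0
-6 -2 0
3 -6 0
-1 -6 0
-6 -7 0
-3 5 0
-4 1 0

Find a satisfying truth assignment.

y7 occurs only negated in the remaining clauses — set y7 = False.
y8 occurs only positively in the remaining clauses — set y8 = True.
Set y1 = False and propagate.
  then y4 is forced to False.
  then y9 is forced to False.
Try y2 = False.
Branch on y3: take y3 = False.
  then y5 is forced to False.
  then y6 is forced to False.

y1 = F, y2 = F, y3 = F, y4 = F, y5 = F, y6 = F, y7 = F, y8 = T, y9 = F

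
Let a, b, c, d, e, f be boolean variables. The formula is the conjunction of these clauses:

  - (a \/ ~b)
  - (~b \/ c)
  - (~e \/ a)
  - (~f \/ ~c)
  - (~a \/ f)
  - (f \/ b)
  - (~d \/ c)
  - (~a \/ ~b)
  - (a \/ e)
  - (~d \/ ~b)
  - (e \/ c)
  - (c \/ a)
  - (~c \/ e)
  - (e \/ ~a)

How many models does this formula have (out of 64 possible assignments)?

1

Satisfying assignments:
  a=T b=F c=F d=F e=T f=T
Count: 1.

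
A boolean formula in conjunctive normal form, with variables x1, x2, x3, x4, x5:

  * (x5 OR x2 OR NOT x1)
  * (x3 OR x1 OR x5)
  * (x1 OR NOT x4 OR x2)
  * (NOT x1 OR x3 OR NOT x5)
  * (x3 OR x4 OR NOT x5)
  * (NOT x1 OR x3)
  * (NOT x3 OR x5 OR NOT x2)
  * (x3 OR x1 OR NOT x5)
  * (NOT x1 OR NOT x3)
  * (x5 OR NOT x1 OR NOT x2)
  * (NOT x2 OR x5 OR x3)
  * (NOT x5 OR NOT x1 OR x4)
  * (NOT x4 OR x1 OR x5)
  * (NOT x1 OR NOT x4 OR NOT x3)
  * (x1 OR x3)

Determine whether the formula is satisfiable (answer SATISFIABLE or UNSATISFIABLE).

Set x1 = False and propagate.
  then x3 is forced to True.
Branch on x2: take x2 = True.
  then x5 is forced to True.
x4 is now unconstrained; take x4 = True.
Every clause has at least one true literal under this assignment.
So x1=False, x2=True, x3=True, x4=True, x5=True is a satisfying assignment.

SATISFIABLE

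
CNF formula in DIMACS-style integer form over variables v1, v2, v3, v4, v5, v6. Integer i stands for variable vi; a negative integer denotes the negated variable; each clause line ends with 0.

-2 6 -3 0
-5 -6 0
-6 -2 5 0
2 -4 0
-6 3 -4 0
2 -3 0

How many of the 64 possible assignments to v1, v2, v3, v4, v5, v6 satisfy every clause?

14

Split on v2, then v6.
  v2=T, v6=T: a clause becomes empty — 0.
  v2=T, v6=F: forces v3=F; v1, v4, v5 free → 2^3 = 8.
  v2=F, v6=T: remaining (v1,v3,v4,v5) ∈ {(F,F,F,F); (T,F,F,F)} — 2.
  v2=F, v6=F: remaining (v1,v3,v4,v5) ∈ {(F,F,F,F); (F,F,F,T); (T,F,F,F); (T,F,F,T)} — 4.
Total: 0 + 8 + 2 + 4 = 14.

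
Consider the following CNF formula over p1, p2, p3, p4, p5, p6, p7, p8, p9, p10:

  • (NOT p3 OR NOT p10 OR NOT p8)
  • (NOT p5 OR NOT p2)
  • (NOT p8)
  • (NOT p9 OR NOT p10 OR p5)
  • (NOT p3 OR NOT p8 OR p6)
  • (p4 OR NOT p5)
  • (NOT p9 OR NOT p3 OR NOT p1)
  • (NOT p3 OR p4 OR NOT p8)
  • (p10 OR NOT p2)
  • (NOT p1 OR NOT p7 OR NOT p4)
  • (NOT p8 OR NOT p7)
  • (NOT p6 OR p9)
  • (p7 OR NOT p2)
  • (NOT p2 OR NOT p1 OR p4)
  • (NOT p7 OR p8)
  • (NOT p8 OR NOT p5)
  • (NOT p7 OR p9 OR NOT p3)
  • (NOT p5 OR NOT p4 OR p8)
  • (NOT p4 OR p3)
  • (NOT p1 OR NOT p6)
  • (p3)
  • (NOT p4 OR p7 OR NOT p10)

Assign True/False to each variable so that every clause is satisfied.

(NOT p8) is a unit clause, so p8 = False.
(NOT p7) is a unit clause, so p7 = False.
Unit propagation: (NOT p2) forces p2 = False.
The clause (p3) is unit: p3 must be True.
Pure literal: p1 appears only negated; assign p1 = False.
p10 occurs only negated in the remaining clauses — set p10 = False.
Branch on p4: take p4 = False.
  then p5 is forced to False.
Try p6 = True.
  then p9 is forced to True.

p1=False, p2=False, p3=True, p4=False, p5=False, p6=True, p7=False, p8=False, p9=True, p10=False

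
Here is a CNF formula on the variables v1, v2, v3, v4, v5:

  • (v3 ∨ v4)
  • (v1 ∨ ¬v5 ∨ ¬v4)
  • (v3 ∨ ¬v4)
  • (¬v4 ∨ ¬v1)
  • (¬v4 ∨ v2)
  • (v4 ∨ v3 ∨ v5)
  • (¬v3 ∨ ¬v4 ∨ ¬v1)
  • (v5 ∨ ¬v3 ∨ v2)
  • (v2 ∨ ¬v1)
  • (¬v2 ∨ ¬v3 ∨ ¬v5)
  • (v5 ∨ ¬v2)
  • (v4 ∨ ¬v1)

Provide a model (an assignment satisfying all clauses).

v1=F, v2=F, v3=T, v4=F, v5=T

Try v1 = False.
The remaining clauses are satisfied by v2 = False, v3 = True, v4 = False, v5 = True.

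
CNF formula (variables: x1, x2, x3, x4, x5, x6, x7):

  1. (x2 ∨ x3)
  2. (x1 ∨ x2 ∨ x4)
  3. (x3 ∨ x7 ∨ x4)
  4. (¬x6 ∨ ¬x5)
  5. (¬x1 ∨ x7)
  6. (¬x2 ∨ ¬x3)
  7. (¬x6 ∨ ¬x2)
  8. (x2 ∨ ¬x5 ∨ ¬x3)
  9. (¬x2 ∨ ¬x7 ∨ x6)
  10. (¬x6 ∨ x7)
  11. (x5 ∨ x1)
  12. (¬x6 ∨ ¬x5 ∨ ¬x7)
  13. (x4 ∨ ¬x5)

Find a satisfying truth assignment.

x1=False  x2=True  x3=False  x4=True  x5=True  x6=False  x7=False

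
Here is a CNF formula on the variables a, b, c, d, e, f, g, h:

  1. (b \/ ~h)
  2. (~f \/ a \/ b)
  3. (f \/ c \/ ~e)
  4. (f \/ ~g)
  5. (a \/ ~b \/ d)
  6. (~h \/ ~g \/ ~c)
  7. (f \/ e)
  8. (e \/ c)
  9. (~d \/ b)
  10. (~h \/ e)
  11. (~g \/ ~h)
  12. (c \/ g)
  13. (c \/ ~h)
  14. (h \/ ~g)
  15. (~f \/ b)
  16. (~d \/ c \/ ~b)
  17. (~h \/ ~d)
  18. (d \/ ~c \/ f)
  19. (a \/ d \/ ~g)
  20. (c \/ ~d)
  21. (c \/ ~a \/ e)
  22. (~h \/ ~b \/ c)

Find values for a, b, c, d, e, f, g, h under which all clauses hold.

a=False, b=True, c=True, d=True, e=False, f=True, g=False, h=False

Set a = False and propagate.
Try b = True.
  then d is forced to True.
  then c is forced to True.
  then h is forced to False.
  then g is forced to False.
Set e = False and propagate.
  then f is forced to True.
Check each clause:
  1. (~h \/ b) — ~h is true.
  2. (~f \/ a \/ b) — b is true.
  3. (c \/ f \/ ~e) — c is true.
  4. (f \/ ~g) — ~g is true.
  5. (a \/ ~b \/ d) — d is true.
  6. (~h \/ ~c \/ ~g) — ~h is true.
  7. (e \/ f) — f is true.
  8. (c \/ e) — c is true.
  9. (~d \/ b) — b is true.
  10. (~h \/ e) — ~h is true.
  11. (~h \/ ~g) — ~h is true.
  12. (c \/ g) — c is true.
  13. (~h \/ c) — ~h is true.
  14. (h \/ ~g) — ~g is true.
  15. (~f \/ b) — b is true.
  16. (~d \/ ~b \/ c) — c is true.
  17. (~d \/ ~h) — ~h is true.
  18. (d \/ ~c \/ f) — d is true.
  19. (a \/ ~g \/ d) — d is true.
  20. (c \/ ~d) — c is true.
  21. (e \/ ~a \/ c) — c is true.
  22. (~b \/ ~h \/ c) — ~h is true.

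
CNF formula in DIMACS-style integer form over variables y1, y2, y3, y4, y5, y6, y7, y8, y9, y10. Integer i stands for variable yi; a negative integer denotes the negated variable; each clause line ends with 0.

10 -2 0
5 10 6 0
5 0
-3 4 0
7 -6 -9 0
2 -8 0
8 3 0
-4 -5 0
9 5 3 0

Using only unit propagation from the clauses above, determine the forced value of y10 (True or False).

Unit clause (y5) sets y5 = True.
(~y4 | ~y5): since y5 = True, the clause reduces to (~y4). y4 = False.
(~y3 | y4): since y4 = False, the clause reduces to (~y3). y3 = False.
(y3 | y8) with y3 = False leaves only y8, so y8 = True.
In (y2 | ~y8), ~y8 is now false; y2 must hold, so y2 = True.
(~y2 | y10) with y2 = True leaves only y10, so y10 = True.

True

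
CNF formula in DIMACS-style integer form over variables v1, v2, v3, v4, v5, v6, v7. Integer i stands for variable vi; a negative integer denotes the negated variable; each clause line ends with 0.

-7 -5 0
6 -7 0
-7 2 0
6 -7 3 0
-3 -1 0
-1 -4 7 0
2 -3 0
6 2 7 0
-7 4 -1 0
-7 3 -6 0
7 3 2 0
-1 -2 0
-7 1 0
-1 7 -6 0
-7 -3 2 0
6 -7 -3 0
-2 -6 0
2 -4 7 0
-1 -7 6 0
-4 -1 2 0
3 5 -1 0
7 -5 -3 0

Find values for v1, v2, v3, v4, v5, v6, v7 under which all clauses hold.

v1 = False  v2 = True  v3 = False  v4 = True  v5 = False  v6 = False  v7 = False

Check each clause:
  1. (NOT v5 OR NOT v7) — NOT v7 is true.
  2. (v6 OR NOT v7) — NOT v7 is true.
  3. (NOT v7 OR v2) — NOT v7 is true.
  4. (NOT v7 OR v3 OR v6) — NOT v7 is true.
  5. (NOT v3 OR NOT v1) — NOT v3 is true.
  6. (NOT v1 OR v7 OR NOT v4) — NOT v1 is true.
  7. (v2 OR NOT v3) — v2 is true.
  8. (v2 OR v6 OR v7) — v2 is true.
  9. (NOT v7 OR NOT v1 OR v4) — NOT v7 is true.
  10. (v3 OR NOT v7 OR NOT v6) — NOT v7 is true.
  11. (v7 OR v2 OR v3) — v2 is true.
  12. (NOT v2 OR NOT v1) — NOT v1 is true.
  13. (v1 OR NOT v7) — NOT v7 is true.
  14. (NOT v6 OR NOT v1 OR v7) — NOT v6 is true.
  15. (NOT v3 OR v2 OR NOT v7) — NOT v7 is true.
  16. (NOT v7 OR v6 OR NOT v3) — NOT v7 is true.
  17. (NOT v6 OR NOT v2) — NOT v6 is true.
  18. (NOT v4 OR v2 OR v7) — v2 is true.
  19. (NOT v1 OR NOT v7 OR v6) — NOT v7 is true.
  20. (NOT v4 OR v2 OR NOT v1) — v2 is true.
  21. (v5 OR v3 OR NOT v1) — NOT v1 is true.
  22. (NOT v3 OR v7 OR NOT v5) — NOT v5 is true.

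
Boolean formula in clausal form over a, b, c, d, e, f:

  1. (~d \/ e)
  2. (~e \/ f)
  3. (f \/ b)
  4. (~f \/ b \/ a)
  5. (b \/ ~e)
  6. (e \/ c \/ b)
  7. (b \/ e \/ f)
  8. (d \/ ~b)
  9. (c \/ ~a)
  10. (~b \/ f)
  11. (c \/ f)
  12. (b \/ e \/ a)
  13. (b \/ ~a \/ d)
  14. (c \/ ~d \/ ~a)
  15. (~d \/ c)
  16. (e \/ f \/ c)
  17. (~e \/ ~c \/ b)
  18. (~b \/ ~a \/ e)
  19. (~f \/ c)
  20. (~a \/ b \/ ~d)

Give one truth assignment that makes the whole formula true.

Try a = True.
  then c is forced to True.
Set b = True and propagate.
  then d is forced to True.
  then e is forced to True.
  then f is forced to True.

a = True  b = True  c = True  d = True  e = True  f = True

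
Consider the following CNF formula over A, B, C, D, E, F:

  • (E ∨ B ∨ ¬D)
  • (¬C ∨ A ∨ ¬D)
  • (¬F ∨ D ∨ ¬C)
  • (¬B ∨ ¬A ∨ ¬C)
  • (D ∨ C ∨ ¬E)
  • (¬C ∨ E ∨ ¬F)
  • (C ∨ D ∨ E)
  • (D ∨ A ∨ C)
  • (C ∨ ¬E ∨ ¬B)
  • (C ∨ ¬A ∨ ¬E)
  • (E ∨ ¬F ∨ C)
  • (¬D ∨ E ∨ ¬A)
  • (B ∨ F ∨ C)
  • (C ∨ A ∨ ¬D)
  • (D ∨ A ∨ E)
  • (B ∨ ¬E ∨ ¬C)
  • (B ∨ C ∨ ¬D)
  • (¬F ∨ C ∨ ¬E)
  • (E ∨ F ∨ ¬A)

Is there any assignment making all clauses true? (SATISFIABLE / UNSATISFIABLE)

Try A = False.
Try B = True.
For the remaining variables, C = True, D = False, E = True, F = False works.
Every clause has at least one true literal under this assignment.
So A=0, B=1, C=1, D=0, E=1, F=0 is a satisfying assignment.

SATISFIABLE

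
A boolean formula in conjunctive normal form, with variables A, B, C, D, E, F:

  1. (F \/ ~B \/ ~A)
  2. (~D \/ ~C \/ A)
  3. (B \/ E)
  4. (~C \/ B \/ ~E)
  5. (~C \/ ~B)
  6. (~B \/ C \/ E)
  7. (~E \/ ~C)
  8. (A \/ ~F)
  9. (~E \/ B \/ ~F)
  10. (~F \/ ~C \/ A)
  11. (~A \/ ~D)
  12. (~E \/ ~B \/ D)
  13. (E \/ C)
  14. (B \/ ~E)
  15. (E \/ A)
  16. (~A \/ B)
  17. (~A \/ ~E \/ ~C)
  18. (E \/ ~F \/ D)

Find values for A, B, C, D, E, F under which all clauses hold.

Branch on A: take A = False.
  then F is forced to False.
  then E is forced to True.
  then C is forced to False.
  then B is forced to True.
  then D is forced to True.

A=F  B=T  C=F  D=T  E=T  F=F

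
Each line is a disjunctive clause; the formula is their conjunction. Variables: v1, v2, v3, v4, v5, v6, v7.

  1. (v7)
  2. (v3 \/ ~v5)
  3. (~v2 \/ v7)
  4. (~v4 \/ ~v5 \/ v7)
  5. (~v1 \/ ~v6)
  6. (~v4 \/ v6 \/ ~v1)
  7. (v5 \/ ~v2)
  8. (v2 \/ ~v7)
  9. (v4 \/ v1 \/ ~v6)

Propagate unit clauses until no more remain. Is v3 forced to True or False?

(v7) stands alone — v7 = True.
(~v7 \/ v2): since v7 = True, the clause reduces to (v2). v2 = True.
(v5 \/ ~v2): since v2 = True, the clause reduces to (v5). v5 = True.
(v3 \/ ~v5): since v5 = True, the clause reduces to (v3). v3 = True.

True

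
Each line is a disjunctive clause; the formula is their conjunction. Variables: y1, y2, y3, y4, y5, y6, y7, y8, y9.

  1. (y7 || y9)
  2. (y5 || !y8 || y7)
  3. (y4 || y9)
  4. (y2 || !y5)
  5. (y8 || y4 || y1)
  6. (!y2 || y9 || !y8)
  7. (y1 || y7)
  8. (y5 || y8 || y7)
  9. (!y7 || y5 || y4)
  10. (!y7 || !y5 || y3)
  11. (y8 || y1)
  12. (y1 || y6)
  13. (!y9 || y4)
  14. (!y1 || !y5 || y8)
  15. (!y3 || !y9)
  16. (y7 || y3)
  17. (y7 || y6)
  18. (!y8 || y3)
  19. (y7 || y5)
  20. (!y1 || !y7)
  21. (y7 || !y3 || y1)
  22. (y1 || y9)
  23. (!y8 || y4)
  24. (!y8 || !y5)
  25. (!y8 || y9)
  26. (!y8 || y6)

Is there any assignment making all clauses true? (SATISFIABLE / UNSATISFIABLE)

UNSATISFIABLE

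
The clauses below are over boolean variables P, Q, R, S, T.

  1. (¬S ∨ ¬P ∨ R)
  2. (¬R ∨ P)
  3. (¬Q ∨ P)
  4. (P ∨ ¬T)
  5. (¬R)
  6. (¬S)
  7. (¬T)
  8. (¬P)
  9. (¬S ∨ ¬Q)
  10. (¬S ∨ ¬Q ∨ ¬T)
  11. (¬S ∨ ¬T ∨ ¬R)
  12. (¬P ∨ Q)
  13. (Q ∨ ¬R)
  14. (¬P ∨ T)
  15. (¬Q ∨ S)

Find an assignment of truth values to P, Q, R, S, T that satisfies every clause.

P = F, Q = F, R = F, S = F, T = F

The clause (¬R) is unit: R must be False.
(¬S) is a unit clause, so S = False.
(¬T) is a unit clause, so T = False.
Unit propagation: (¬P) forces P = False.
Unit propagation: (¬Q) forces Q = False.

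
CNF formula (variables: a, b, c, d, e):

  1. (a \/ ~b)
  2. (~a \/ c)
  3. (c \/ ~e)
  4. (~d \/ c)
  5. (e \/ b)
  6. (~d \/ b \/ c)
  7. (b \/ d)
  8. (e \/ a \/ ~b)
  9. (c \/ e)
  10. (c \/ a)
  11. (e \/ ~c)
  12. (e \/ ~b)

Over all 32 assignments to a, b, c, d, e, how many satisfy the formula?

4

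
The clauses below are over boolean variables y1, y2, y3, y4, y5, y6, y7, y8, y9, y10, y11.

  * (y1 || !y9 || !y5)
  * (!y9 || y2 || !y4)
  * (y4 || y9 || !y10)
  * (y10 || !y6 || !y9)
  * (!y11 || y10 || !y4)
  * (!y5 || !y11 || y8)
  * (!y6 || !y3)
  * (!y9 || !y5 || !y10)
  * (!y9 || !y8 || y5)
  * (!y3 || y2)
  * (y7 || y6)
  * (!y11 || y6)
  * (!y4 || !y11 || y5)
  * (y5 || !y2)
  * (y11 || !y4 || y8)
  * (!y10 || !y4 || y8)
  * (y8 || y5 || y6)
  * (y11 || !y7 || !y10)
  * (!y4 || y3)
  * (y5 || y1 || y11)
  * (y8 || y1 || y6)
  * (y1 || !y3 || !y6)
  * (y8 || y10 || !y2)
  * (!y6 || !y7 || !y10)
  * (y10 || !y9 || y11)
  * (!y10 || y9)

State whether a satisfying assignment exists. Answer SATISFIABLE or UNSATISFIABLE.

SATISFIABLE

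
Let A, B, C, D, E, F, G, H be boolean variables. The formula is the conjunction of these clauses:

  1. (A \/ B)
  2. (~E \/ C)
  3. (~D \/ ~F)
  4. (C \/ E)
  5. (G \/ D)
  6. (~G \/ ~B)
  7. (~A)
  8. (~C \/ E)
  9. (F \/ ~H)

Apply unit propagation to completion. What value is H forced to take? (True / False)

(~A) is a unit clause: A = False.
(A \/ B) with A = False leaves only B, so B = True.
In (~B \/ ~G), ~B is now false; ~G must hold, so G = False.
(G \/ D) with G = False leaves only D, so D = True.
From (~D \/ ~F) and D = True: F = False.
(F \/ ~H) with F = False leaves only ~H, so H = False.

False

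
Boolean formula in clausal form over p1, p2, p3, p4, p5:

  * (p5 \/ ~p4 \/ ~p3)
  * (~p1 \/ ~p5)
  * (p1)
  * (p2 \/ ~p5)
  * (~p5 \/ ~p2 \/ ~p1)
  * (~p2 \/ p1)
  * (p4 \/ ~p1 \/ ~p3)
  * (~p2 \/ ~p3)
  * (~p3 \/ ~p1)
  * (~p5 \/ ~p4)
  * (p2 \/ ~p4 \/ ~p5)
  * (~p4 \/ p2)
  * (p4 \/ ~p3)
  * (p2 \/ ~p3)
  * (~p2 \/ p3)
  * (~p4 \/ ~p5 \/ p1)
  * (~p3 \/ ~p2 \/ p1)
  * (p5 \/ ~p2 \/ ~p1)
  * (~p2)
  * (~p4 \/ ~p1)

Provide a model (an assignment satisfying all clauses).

Unit propagation: (p1) forces p1 = True.
The clause (~p5) is unit: p5 must be False.
The clause (~p3) is unit: p3 must be False.
Unit propagation: (~p2) forces p2 = False.
The clause (~p4) is unit: p4 must be False.
Every clause has at least one true literal under this assignment.

p1 = T, p2 = F, p3 = F, p4 = F, p5 = F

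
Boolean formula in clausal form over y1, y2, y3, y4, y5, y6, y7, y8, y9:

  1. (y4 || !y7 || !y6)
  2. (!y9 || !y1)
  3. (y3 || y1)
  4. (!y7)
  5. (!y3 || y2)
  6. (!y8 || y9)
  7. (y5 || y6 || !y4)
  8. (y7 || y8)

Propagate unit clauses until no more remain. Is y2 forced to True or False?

(!y7) stands alone — y7 = False.
(y7 || y8) with y7 = False leaves only y8, so y8 = True.
(y9 || !y8) with y8 = True leaves only y9, so y9 = True.
(!y9 || !y1) with y9 = True leaves only !y1, so y1 = False.
(y1 || y3) with y1 = False leaves only y3, so y3 = True.
(!y3 || y2): since y3 = True, the clause reduces to (y2). y2 = True.

True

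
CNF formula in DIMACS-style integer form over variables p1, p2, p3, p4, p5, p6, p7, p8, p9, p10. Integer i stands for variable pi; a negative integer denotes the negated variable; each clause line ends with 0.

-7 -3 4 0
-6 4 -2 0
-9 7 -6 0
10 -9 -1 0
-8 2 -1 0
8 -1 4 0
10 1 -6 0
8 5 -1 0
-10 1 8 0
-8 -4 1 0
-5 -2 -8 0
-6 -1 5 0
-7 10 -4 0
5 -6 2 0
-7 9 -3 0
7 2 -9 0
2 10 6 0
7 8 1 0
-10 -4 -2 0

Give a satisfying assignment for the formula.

p1 = False, p2 = False, p3 = False, p4 = False, p5 = False, p6 = False, p7 = True, p8 = True, p9 = True, p10 = True

Pure literal: p3 appears only negated; assign p3 = False.
Set p1 = False and propagate.
For the remaining variables, p2 = False, p4 = False, p5 = False, p6 = False, p7 = True, p8 = True, p9 = True, p10 = True works.
Every clause has at least one true literal under this assignment.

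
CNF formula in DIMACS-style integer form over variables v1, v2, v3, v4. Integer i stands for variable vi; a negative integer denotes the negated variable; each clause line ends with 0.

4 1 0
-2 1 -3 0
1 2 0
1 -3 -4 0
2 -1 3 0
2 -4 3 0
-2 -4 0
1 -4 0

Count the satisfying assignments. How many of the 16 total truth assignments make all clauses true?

Satisfying assignments:
  v1=T v2=F v3=T v4=F
  v1=T v2=F v3=T v4=T
  v1=T v2=T v3=F v4=F
  v1=T v2=T v3=T v4=F
Count: 4.

4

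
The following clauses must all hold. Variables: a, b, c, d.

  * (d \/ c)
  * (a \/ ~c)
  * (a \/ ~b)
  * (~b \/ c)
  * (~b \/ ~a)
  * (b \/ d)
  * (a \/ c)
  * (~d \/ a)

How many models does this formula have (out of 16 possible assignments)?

2

The models are:
  a=1 b=0 c=0 d=1
  a=1 b=0 c=1 d=1
That's 2 in total.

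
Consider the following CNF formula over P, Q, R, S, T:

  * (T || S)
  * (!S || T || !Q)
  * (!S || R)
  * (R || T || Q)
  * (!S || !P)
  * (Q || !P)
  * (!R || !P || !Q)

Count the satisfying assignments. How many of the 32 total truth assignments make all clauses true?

Satisfying assignments:
  P=0 Q=0 R=0 S=0 T=1
  P=0 Q=0 R=1 S=0 T=1
  P=0 Q=0 R=1 S=1 T=0
  P=0 Q=0 R=1 S=1 T=1
  P=0 Q=1 R=0 S=0 T=1
  P=0 Q=1 R=1 S=0 T=1
  P=0 Q=1 R=1 S=1 T=1
  P=1 Q=1 R=0 S=0 T=1
That's 8 in total.

8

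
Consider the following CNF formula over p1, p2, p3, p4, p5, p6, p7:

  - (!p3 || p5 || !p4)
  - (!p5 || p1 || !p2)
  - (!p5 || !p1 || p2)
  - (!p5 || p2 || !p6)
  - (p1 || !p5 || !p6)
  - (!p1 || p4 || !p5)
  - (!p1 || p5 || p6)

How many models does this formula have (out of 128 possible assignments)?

52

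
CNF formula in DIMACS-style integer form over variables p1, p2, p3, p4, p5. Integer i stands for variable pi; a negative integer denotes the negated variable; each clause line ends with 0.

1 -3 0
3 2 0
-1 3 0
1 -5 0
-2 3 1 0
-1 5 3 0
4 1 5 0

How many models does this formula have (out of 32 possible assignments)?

8

Satisfying assignments:
  p1=T p2=F p3=T p4=F p5=F
  p1=T p2=F p3=T p4=F p5=T
  p1=T p2=F p3=T p4=T p5=F
  p1=T p2=F p3=T p4=T p5=T
  p1=T p2=T p3=T p4=F p5=F
  p1=T p2=T p3=T p4=F p5=T
  p1=T p2=T p3=T p4=T p5=F
  p1=T p2=T p3=T p4=T p5=T
That's 8 in total.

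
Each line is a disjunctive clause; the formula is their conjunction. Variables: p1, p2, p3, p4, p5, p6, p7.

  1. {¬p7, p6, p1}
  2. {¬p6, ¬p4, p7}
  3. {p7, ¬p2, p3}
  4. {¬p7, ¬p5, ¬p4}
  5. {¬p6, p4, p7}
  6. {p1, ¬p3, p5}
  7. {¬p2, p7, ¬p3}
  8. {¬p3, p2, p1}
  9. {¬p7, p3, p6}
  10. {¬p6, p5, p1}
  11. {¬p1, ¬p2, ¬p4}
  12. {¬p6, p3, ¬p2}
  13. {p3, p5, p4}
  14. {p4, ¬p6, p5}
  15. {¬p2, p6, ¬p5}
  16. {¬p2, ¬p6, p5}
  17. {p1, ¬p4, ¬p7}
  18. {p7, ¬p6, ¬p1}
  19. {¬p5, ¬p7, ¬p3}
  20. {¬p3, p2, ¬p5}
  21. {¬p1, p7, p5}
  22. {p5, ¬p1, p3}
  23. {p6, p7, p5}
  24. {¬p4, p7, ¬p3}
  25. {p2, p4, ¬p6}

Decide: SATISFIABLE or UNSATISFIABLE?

SATISFIABLE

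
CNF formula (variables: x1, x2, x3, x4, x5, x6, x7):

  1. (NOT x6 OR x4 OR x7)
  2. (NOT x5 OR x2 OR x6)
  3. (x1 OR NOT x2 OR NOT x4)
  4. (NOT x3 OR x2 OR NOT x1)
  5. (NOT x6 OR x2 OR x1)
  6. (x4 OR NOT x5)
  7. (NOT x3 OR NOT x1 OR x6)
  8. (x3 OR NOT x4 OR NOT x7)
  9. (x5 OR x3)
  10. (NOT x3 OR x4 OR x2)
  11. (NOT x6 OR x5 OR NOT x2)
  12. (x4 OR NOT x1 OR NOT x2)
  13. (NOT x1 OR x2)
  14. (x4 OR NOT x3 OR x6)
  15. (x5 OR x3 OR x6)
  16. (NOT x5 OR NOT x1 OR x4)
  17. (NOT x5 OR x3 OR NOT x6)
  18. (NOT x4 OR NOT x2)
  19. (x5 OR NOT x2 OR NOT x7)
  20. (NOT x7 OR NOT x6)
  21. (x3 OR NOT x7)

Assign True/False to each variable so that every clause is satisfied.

x1=0, x2=0, x3=1, x4=1, x5=0, x6=0, x7=0

Try x1 = False.
For the remaining variables, x2 = False, x3 = True, x4 = True, x5 = False, x6 = False, x7 = False works.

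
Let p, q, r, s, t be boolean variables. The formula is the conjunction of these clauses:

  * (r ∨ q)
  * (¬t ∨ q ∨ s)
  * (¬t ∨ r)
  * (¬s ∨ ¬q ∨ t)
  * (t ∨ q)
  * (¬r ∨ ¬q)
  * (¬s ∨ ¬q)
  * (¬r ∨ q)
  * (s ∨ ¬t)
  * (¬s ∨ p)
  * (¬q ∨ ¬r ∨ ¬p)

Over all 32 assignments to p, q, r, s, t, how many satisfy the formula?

2

Satisfying assignments:
  p=F q=T r=F s=F t=F
  p=T q=T r=F s=F t=F
Count: 2.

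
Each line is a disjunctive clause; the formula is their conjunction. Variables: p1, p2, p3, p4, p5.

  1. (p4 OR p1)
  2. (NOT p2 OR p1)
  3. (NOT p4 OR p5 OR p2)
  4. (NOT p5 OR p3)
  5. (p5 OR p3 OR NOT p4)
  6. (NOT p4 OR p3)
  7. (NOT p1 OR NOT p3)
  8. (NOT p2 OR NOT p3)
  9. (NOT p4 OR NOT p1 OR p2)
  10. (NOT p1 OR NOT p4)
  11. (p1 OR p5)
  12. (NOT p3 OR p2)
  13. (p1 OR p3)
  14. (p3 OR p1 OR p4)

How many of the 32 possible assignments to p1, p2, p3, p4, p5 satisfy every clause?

Satisfying assignments:
  p1=T p2=F p3=F p4=F p5=F
  p1=T p2=T p3=F p4=F p5=F
Count: 2.

2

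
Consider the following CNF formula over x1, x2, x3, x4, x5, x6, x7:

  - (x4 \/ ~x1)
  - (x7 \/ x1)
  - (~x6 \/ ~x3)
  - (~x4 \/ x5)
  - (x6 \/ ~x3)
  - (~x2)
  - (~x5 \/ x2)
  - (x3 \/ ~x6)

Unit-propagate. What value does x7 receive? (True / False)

True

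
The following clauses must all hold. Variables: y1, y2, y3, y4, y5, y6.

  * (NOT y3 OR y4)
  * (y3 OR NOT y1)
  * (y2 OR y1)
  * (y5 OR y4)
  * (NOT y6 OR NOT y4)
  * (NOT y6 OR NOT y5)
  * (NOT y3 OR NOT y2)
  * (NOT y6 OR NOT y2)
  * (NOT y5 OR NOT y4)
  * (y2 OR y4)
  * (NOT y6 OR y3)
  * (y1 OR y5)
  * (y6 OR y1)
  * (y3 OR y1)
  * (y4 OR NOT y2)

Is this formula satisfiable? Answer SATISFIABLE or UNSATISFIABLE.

SATISFIABLE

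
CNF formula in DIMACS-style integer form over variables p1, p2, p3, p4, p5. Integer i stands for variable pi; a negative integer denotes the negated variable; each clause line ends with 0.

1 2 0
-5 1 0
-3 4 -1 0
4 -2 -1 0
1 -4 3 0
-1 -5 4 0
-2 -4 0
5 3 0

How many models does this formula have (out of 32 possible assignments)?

The models are:
  p1=0 p2=1 p3=1 p4=0 p5=0
  p1=1 p2=0 p3=0 p4=1 p5=1
  p1=1 p2=0 p3=1 p4=1 p5=0
  p1=1 p2=0 p3=1 p4=1 p5=1
Count: 4.

4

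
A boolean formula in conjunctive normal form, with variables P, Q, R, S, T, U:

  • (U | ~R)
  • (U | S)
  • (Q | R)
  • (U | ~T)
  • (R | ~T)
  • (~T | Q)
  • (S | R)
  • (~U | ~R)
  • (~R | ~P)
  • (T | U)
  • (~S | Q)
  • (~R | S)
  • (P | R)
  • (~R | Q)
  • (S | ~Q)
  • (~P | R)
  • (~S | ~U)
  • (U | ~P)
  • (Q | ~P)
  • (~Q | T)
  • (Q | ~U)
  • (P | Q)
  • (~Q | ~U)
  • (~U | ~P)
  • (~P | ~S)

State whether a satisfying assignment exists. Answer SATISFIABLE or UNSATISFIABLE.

Q = True:
  propagation gives S=True, U=False, R=False, T=False; an empty clause results — contradiction.
Q = False:
  propagation gives R=True; an empty clause results — contradiction.
Every branch closes, so no satisfying assignment exists.

UNSATISFIABLE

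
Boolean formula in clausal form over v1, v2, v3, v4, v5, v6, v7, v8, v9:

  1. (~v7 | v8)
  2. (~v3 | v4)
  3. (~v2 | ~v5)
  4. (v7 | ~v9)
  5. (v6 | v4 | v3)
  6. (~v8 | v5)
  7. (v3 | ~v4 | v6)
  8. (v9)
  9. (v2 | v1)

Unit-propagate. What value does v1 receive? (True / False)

True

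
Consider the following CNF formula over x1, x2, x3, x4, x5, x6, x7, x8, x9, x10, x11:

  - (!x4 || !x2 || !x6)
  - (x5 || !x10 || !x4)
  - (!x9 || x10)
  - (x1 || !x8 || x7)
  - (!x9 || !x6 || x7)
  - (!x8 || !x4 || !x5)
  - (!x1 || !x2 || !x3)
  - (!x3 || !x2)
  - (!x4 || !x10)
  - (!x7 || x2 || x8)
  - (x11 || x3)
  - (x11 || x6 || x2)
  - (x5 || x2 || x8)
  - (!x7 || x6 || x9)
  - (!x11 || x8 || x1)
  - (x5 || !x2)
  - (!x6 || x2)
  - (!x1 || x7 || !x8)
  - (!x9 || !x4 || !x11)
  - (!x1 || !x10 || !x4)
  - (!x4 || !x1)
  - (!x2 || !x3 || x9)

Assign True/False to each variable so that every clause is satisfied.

x1=F, x2=F, x3=F, x4=F, x5=T, x6=F, x7=T, x8=T, x9=T, x10=T, x11=T

x4 occurs only negated in the remaining clauses — set x4 = False.
Try x1 = False.
Try x2 = False.
  then x6 is forced to False.
  then x11 is forced to True.
  then x8 is forced to True.
  then x7 is forced to True.
  then x9 is forced to True.
  then x10 is forced to True.
x3, x5 are now unconstrained; take x3 = False, x5 = True.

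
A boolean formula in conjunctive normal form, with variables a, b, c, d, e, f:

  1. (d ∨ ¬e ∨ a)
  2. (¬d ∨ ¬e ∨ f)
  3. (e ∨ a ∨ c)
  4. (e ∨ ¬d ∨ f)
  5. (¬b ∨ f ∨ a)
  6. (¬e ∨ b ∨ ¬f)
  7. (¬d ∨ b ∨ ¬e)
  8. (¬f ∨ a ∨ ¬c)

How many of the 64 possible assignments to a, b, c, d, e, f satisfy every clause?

Case analysis on e and f:
  e=T, f=T: 5 of the 16 assignments to (a,b,c,d) work.
  e=T, f=F: remaining (a,b,c,d) ∈ {(T,F,F,F); (T,F,T,F); (T,T,F,F); (T,T,T,F)} — 4.
  e=F, f=T: forces a=T; b, c, d free → 2^3 = 8.
  e=F, f=F: 5 of the 16 assignments to (a,b,c,d) work.
Total: 5 + 4 + 8 + 5 = 22.

22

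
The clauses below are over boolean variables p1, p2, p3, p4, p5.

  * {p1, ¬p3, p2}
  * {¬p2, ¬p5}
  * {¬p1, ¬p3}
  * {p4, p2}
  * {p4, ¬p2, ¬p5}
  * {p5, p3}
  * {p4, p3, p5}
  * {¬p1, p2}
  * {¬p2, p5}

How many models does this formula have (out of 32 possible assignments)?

Satisfying assignments:
  p1=F p2=F p3=F p4=T p5=T
Count: 1.

1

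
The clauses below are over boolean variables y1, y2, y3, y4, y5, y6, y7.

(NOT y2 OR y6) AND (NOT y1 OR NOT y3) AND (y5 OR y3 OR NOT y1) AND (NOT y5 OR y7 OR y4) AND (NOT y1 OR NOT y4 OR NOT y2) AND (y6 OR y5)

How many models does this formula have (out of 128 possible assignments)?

Split on y1, then y5.
  y1=T, y5=T: 7 of the 32 assignments to (y2,y3,y4,y6,y7) work.
  y1=T, y5=F: a clause becomes empty — 0.
  y1=F, y5=T: y3 free; 9 ways for (y2,y4,y6,y7) × 2^1 = 18.
  y1=F, y5=F: forces y6=T; y2, y3, y4, y7 free → 2^4 = 16.
Total: 7 + 0 + 18 + 16 = 41.

41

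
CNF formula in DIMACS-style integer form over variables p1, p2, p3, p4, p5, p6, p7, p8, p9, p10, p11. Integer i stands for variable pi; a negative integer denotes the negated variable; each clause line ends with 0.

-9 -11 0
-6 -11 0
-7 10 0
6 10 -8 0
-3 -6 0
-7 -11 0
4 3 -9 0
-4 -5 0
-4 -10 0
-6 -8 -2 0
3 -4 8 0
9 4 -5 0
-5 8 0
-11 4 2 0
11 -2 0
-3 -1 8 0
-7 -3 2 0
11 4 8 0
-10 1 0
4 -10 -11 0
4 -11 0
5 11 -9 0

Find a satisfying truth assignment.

p1=0  p2=0  p3=1  p4=1  p5=0  p6=0  p7=0  p8=0  p9=0  p10=0  p11=1

Check each clause:
  1. (¬p9 ∨ ¬p11) — ¬p9 is true.
  2. (¬p6 ∨ ¬p11) — ¬p6 is true.
  3. (¬p7 ∨ p10) — ¬p7 is true.
  4. (¬p8 ∨ p6 ∨ p10) — ¬p8 is true.
  5. (¬p6 ∨ ¬p3) — ¬p6 is true.
  6. (¬p7 ∨ ¬p11) — ¬p7 is true.
  7. (p3 ∨ p4 ∨ ¬p9) — p3 is true.
  8. (¬p4 ∨ ¬p5) — ¬p5 is true.
  9. (¬p4 ∨ ¬p10) — ¬p10 is true.
  10. (¬p6 ∨ ¬p2 ∨ ¬p8) — ¬p8 is true.
  11. (p3 ∨ ¬p4 ∨ p8) — p3 is true.
  12. (¬p5 ∨ p9 ∨ p4) — ¬p5 is true.
  13. (¬p5 ∨ p8) — ¬p5 is true.
  14. (p2 ∨ p4 ∨ ¬p11) — p4 is true.
  15. (p11 ∨ ¬p2) — p11 is true.
  16. (p8 ∨ ¬p1 ∨ ¬p3) — ¬p1 is true.
  17. (p2 ∨ ¬p3 ∨ ¬p7) — ¬p7 is true.
  18. (p11 ∨ p4 ∨ p8) — p11 is true.
  19. (¬p10 ∨ p1) — ¬p10 is true.
  20. (¬p10 ∨ p4 ∨ ¬p11) — p4 is true.
  21. (¬p11 ∨ p4) — p4 is true.
  22. (p11 ∨ p5 ∨ ¬p9) — p11 is true.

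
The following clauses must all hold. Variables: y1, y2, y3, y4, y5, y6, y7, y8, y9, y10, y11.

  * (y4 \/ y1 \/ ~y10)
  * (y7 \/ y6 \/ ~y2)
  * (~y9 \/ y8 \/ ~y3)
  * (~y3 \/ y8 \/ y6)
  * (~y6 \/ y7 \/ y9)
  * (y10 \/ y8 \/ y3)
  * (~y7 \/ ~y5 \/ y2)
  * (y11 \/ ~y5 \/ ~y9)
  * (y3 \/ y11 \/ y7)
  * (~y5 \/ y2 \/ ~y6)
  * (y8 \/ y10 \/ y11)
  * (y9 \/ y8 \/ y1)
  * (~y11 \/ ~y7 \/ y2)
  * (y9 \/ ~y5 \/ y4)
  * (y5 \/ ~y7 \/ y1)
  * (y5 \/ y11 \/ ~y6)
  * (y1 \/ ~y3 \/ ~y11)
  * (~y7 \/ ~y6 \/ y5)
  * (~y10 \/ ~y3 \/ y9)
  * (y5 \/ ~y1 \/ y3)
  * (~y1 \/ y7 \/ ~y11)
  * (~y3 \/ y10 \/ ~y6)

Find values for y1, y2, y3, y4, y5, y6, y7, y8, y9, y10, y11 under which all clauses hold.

y1 = 0, y2 = 1, y3 = 0, y4 = 0, y5 = 1, y6 = 1, y7 = 1, y8 = 1, y9 = 1, y10 = 0, y11 = 1

y8 occurs only positively in the remaining clauses — set y8 = True.
Set y1 = False and propagate.
Try y2 = True.
The remaining clauses are satisfied by y3 = False, y4 = False, y5 = True, y6 = True, y7 = True, y9 = True, y10 = False, y11 = True.
Check each clause:
  1. (~y10 \/ y4 \/ y1) — ~y10 is true.
  2. (y6 \/ ~y2 \/ y7) — y6 is true.
  3. (~y9 \/ ~y3 \/ y8) — y8 is true.
  4. (~y3 \/ y6 \/ y8) — y8 is true.
  5. (y9 \/ ~y6 \/ y7) — y9 is true.
  6. (y3 \/ y10 \/ y8) — y8 is true.
  7. (y2 \/ ~y7 \/ ~y5) — y2 is true.
  8. (~y9 \/ ~y5 \/ y11) — y11 is true.
  9. (y3 \/ y7 \/ y11) — y11 is true.
  10. (~y6 \/ y2 \/ ~y5) — y2 is true.
  11. (y8 \/ y11 \/ y10) — y8 is true.
  12. (y9 \/ y8 \/ y1) — y8 is true.
  13. (~y11 \/ ~y7 \/ y2) — y2 is true.
  14. (~y5 \/ y4 \/ y9) — y9 is true.
  15. (y1 \/ y5 \/ ~y7) — y5 is true.
  16. (y5 \/ y11 \/ ~y6) — y11 is true.
  17. (~y11 \/ y1 \/ ~y3) — ~y3 is true.
  18. (~y7 \/ ~y6 \/ y5) — y5 is true.
  19. (~y10 \/ ~y3 \/ y9) — y9 is true.
  20. (~y1 \/ y3 \/ y5) — y5 is true.
  21. (~y11 \/ ~y1 \/ y7) — ~y1 is true.
  22. (~y3 \/ y10 \/ ~y6) — ~y3 is true.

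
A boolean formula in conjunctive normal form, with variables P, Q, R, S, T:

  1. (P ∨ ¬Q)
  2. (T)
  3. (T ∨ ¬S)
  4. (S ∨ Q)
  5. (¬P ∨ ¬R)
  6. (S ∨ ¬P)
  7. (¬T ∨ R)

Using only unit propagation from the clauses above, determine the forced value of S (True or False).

True

(T) stands alone — T = True.
In (¬T ∨ R), ¬T is now false; R must hold, so R = True.
From (¬P ∨ ¬R) and R = True: P = False.
From (P ∨ ¬Q) and P = False: Q = False.
From (S ∨ Q) and Q = False: S = True.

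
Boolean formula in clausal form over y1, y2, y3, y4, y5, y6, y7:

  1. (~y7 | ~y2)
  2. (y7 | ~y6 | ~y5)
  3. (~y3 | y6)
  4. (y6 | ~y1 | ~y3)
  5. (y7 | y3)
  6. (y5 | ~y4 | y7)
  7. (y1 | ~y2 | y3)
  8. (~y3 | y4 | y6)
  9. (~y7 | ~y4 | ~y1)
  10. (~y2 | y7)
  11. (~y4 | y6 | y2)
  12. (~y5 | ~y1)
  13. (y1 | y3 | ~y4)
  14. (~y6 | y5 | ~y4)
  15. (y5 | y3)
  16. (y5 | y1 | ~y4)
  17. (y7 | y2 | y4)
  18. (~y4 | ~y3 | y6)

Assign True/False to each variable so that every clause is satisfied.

Set y1 = True and propagate.
  then y5 is forced to False.
  then y3 is forced to True.
  then y6 is forced to True.
  then y4 is forced to False.
Set y2 = False and propagate.
  then y7 is forced to True.
Every clause has at least one true literal under this assignment.
Check each clause:
  1. (~y2 | ~y7) — ~y2 is true.
  2. (y7 | ~y6 | ~y5) — ~y5 is true.
  3. (y6 | ~y3) — y6 is true.
  4. (y6 | ~y3 | ~y1) — y6 is true.
  5. (y3 | y7) — y3 is true.
  6. (y5 | ~y4 | y7) — ~y4 is true.
  7. (y3 | ~y2 | y1) — y1 is true.
  8. (y4 | y6 | ~y3) — y6 is true.
  9. (~y1 | ~y4 | ~y7) — ~y4 is true.
  10. (y7 | ~y2) — ~y2 is true.
  11. (y2 | ~y4 | y6) — ~y4 is true.
  12. (~y5 | ~y1) — ~y5 is true.
  13. (y3 | ~y4 | y1) — y1 is true.
  14. (~y6 | ~y4 | y5) — ~y4 is true.
  15. (y3 | y5) — y3 is true.
  16. (~y4 | y5 | y1) — y1 is true.
  17. (y2 | y4 | y7) — y7 is true.
  18. (y6 | ~y3 | ~y4) — ~y4 is true.

y1 = True, y2 = False, y3 = True, y4 = False, y5 = False, y6 = True, y7 = True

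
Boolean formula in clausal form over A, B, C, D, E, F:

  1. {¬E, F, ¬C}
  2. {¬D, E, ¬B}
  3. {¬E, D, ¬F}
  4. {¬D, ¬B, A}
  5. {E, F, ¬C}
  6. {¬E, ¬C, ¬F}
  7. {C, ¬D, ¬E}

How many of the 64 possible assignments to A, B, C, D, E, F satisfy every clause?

22

Split on E, then C.
  E=T, C=T: a clause becomes empty — 0.
  E=T, C=F: remaining (A,B,D,F) ∈ {(F,F,F,F); (F,T,F,F); (T,F,F,F); (T,T,F,F)} — 4.
  E=F, C=T: A free; 3 ways for (B,D,F) × 2^1 = 6.
  E=F, C=F: A, F free; 3 ways for (B,D) × 2^2 = 12.
Total: 0 + 4 + 6 + 12 = 22.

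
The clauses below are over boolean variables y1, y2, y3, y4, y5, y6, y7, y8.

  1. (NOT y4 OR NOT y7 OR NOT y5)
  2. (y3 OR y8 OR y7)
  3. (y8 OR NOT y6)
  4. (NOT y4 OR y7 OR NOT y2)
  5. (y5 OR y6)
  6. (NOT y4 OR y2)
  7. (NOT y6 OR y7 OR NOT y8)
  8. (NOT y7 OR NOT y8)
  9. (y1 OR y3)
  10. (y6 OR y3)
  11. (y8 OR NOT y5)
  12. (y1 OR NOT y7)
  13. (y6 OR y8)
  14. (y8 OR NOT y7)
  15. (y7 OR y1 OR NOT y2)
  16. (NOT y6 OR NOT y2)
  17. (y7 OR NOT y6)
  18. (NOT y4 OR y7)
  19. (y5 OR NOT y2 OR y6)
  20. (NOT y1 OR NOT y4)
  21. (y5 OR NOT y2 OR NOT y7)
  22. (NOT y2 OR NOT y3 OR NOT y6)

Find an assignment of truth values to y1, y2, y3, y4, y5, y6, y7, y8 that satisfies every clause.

y4 occurs only negated in the remaining clauses — set y4 = False.
Set y1 = True and propagate.
For the remaining variables, y2 = False, y3 = True, y5 = True, y6 = False, y7 = False, y8 = True works.

y1=True, y2=False, y3=True, y4=False, y5=True, y6=False, y7=False, y8=True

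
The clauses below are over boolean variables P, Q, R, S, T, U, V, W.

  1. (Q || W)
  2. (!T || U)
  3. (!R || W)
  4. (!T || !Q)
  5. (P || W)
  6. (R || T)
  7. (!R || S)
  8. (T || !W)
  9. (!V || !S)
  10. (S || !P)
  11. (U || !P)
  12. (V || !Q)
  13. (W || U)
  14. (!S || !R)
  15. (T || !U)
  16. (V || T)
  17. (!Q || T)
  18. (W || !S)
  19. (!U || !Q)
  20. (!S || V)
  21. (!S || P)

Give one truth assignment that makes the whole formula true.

P=0, Q=0, R=0, S=0, T=1, U=1, V=1, W=1

Branch on P: take P = False.
  then W is forced to True.
  then T is forced to True.
  then U is forced to True.
  then Q is forced to False.
  then S is forced to False.
  then R is forced to False.
V is now unconstrained; take V = True.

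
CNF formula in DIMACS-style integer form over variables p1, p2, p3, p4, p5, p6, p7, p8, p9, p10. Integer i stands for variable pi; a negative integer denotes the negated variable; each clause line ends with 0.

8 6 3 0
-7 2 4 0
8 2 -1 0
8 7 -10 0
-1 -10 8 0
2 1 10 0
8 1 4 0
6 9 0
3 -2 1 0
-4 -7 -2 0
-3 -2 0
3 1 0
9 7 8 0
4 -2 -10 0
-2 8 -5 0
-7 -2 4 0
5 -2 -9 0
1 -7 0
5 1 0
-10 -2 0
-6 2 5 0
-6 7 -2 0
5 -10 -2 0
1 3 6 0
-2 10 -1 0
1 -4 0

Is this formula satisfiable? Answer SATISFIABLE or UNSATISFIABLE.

SATISFIABLE

Pure literal: p8 appears only positively; assign p8 = True.
Branch on p1: take p1 = True.
Try p2 = False.
The remaining clauses are satisfied by p3 = False, p4 = True, p5 = True, p6 = False, p7 = True, p9 = True, p10 = True.
So p1 = True, p2 = False, p3 = False, p4 = True, p5 = True, p6 = False, p7 = True, p8 = True, p9 = True, p10 = True is a satisfying assignment.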